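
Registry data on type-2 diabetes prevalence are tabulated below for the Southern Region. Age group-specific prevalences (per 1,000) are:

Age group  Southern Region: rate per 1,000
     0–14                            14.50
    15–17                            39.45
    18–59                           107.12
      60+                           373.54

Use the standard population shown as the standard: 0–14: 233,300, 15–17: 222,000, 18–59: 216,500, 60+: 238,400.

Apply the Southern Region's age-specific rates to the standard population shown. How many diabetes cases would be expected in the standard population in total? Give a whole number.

Expected diabetes cases = Σ (standard pop × age-specific rate ÷ 1,000)
= 233,300×14.50/1,000 + 222,000×39.45/1,000 + 216,500×107.12/1,000 + 238,400×373.54/1,000
= 3382.85 + 8757.90 + 23191.48 + 89051.94 = 124384.17.

124384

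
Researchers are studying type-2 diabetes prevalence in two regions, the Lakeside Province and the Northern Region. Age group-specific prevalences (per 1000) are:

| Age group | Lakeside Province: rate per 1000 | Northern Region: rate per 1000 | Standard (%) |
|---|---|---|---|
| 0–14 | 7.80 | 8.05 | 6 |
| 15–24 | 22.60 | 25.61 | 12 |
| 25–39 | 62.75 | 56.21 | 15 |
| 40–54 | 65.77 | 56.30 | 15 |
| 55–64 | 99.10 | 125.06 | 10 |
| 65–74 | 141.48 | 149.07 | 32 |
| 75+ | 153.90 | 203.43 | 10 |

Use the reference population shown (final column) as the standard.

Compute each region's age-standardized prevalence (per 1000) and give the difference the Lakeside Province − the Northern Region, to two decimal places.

-7.95

Standard weights: 0.06, 0.12, 0.15, 0.15, 0.10, 0.32, 0.10.
The Lakeside Province: 0.0600×7.80 + 0.1200×22.60 + 0.1500×62.75 + 0.1500×65.77 + 0.1000×99.10 + 0.3200×141.48 + 0.1000×153.90 = 93.0316 per 1000.
The Northern Region: 0.0600×8.05 + 0.1200×25.61 + 0.1500×56.21 + 0.1500×56.30 + 0.1000×125.06 + 0.3200×149.07 + 0.1000×203.43 = 100.9841 per 1000.
Difference = 93.0316 − 100.9841 = -7.9525.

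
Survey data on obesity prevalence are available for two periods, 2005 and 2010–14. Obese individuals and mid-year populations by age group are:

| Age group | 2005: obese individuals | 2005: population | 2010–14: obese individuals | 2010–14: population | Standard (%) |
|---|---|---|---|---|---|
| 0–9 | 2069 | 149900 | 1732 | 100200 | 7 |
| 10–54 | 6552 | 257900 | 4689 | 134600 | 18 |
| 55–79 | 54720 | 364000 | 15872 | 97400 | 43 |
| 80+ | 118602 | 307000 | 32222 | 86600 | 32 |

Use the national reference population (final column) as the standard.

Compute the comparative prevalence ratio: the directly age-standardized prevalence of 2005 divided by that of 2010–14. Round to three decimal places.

Age-specific rates per 1000 for 2005: 13.803, 25.405, 150.330, 386.326.
For 2010–14: 17.285, 34.837, 162.957, 372.079.
Standard weights: 0.07, 0.18, 0.43, 0.32.
2005: 0.0700×13.803 + 0.1800×25.405 + 0.4300×150.330 + 0.3200×386.326 = 193.8051 per 1000.
2010–14: 0.0700×17.285 + 0.1800×34.837 + 0.4300×162.957 + 0.3200×372.079 = 196.6171 per 1000.
Ratio = 193.8051 ÷ 196.6171 = 0.98570.

0.986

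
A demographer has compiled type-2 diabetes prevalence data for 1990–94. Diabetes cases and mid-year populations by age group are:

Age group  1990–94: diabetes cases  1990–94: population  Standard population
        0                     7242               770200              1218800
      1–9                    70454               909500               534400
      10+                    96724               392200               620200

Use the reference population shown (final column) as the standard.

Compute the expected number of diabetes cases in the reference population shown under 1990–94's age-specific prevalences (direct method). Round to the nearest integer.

205810

Age-specific rates per 1000 for 1990–94: 9.403, 77.465, 246.619.
Expected diabetes cases = Σ (standard pop × age-specific rate ÷ 1000)
= 1218800×9.403/1000 + 534400×77.465/1000 + 620200×246.619/1000
= 11460.07 + 41397.05 + 152953.15 = 205810.27.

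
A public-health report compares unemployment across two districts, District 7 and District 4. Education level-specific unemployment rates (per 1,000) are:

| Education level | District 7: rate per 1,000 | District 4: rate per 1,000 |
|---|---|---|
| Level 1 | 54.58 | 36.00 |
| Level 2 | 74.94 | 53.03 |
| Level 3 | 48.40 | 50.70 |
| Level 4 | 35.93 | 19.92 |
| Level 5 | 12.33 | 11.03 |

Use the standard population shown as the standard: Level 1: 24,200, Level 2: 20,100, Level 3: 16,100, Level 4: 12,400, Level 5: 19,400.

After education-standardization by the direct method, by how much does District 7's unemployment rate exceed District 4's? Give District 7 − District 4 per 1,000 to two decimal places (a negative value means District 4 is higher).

11.68

Standard total = 92,200; weights = 0.2625, 0.2180, 0.1746, 0.1345, 0.2104.
District 7: 0.2625×54.58 + 0.2180×74.94 + 0.1746×48.40 + 0.1345×35.93 + 0.2104×12.33 = 46.5413 per 1,000.
District 4: 0.2625×36.00 + 0.2180×53.03 + 0.1746×50.70 + 0.1345×19.92 + 0.2104×11.03 = 34.8629 per 1,000.
Difference = 46.5413 − 34.8629 = 11.6783.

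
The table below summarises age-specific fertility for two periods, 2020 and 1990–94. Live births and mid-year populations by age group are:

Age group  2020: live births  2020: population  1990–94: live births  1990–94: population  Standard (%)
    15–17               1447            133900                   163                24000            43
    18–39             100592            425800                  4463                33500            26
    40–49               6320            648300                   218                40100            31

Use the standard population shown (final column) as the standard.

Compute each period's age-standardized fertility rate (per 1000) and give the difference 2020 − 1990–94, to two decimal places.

Age-specific rates per 1000 for 2020: 10.807, 236.242, 9.749.
For 1990–94: 6.792, 133.224, 5.436.
Standard weights: 0.43, 0.26, 0.31.
2020: 0.4300×10.807 + 0.2600×236.242 + 0.3100×9.749 = 69.0919 per 1000.
1990–94: 0.4300×6.792 + 0.2600×133.224 + 0.3100×5.436 = 39.2439 per 1000.
Difference = 69.0919 − 39.2439 = 29.8480.

29.85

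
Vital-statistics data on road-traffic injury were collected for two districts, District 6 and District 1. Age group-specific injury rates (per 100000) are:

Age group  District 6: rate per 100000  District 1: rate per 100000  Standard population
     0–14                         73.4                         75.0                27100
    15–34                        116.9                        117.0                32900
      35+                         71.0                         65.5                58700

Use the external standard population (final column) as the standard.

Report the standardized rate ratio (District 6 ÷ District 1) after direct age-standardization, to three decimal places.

1.028

Standard total = 118700; weights = 0.2283, 0.2772, 0.4945.
District 6: 0.2283×73.4 + 0.2772×116.9 + 0.4945×71.0 = 84.2700 per 100000.
District 1: 0.2283×75.0 + 0.2772×117.0 + 0.4945×65.5 = 81.9431 per 100000.
Ratio = 84.2700 ÷ 81.9431 = 1.02840.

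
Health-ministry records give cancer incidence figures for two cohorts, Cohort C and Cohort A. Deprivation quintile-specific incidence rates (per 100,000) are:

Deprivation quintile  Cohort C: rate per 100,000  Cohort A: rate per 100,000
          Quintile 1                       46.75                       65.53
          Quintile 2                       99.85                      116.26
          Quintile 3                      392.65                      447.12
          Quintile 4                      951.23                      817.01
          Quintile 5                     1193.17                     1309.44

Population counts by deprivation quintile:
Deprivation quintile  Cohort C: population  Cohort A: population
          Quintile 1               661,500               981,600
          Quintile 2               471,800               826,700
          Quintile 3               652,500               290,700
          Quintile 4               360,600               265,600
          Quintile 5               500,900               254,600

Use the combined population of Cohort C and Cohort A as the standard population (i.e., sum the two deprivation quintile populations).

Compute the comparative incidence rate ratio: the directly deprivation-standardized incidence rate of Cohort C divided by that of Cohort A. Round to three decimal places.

0.951

Combined standard total = 5,266,500; weights = 0.3120, 0.2466, 0.1791, 0.1189, 0.1435.
Cohort C: 0.3120×46.75 + 0.2466×99.85 + 0.1791×392.65 + 0.1189×951.23 + 0.1435×1193.17 = 393.7943 per 100,000.
Cohort A: 0.3120×65.53 + 0.2466×116.26 + 0.1791×447.12 + 0.1189×817.01 + 0.1435×1309.44 = 414.1751 per 100,000.
Ratio = 393.7943 ÷ 414.1751 = 0.95079.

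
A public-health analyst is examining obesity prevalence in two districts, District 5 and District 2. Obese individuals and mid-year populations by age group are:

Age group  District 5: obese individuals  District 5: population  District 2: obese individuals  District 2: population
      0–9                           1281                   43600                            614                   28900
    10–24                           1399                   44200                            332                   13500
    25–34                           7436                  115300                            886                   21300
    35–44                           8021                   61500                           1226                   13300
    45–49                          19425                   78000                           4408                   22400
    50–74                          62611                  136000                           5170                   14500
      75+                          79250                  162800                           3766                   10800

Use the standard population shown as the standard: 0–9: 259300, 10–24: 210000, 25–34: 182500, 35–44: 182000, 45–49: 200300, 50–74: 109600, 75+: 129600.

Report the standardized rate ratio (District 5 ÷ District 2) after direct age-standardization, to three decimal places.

1.343

Age-specific rates per 1000 for District 5: 29.381, 31.652, 64.493, 130.423, 249.038, 460.375, 486.794.
For District 2: 21.246, 24.593, 41.596, 92.180, 196.786, 356.552, 348.704.
Standard total = 1273300; weights = 0.2036, 0.1649, 0.1433, 0.1429, 0.1573, 0.0861, 0.1018.
District 5: 0.2036×29.381 + 0.1649×31.652 + 0.1433×64.493 + 0.1429×130.423 + 0.1573×249.038 + 0.0861×460.375 + 0.1018×486.794 = 167.4390 per 1000.
District 2: 0.2036×21.246 + 0.1649×24.593 + 0.1433×41.596 + 0.1429×92.180 + 0.1573×196.786 + 0.0861×356.552 + 0.1018×348.704 = 124.6586 per 1000.
Ratio = 167.4390 ÷ 124.6586 = 1.34318.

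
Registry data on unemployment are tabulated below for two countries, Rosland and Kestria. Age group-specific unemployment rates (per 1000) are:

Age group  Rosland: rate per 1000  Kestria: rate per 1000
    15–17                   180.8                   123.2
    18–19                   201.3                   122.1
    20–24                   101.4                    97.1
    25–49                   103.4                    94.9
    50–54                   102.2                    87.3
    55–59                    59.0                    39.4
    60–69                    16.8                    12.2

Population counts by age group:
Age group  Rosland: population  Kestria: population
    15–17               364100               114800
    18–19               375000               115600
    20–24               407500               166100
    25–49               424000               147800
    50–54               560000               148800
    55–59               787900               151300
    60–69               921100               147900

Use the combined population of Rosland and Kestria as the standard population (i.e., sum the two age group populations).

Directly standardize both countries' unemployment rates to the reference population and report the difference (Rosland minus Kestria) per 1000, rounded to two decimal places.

Combined standard total = 4831900; weights = 0.0991, 0.1015, 0.1187, 0.1183, 0.1467, 0.1944, 0.2212.
Rosland: 0.0991×180.8 + 0.1015×201.3 + 0.1187×101.4 + 0.1183×103.4 + 0.1467×102.2 + 0.1944×59.0 + 0.2212×16.8 = 92.8085 per 1000.
Kestria: 0.0991×123.2 + 0.1015×122.1 + 0.1187×97.1 + 0.1183×94.9 + 0.1467×87.3 + 0.1944×39.4 + 0.2212×12.2 = 70.5287 per 1000.
Difference = 92.8085 − 70.5287 = 22.2798.

22.28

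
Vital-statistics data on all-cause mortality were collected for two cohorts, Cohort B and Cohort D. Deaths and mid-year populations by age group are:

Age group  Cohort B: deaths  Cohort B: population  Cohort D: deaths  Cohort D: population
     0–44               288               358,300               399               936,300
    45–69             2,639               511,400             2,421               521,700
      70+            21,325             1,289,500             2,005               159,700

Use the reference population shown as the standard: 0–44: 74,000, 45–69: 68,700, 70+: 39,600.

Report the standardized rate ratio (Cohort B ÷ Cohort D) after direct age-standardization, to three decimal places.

Age-specific rates per 100,000 for Cohort B: 80.38, 516.03, 1653.74.
For Cohort D: 42.61, 464.06, 1255.48.
Standard total = 182,300; weights = 0.4059, 0.3769, 0.2172.
Cohort B: 0.4059×80.38 + 0.3769×516.03 + 0.2172×1653.74 = 586.3293 per 100,000.
Cohort D: 0.4059×42.61 + 0.3769×464.06 + 0.2172×1255.48 = 464.9005 per 100,000.
Ratio = 586.3293 ÷ 464.9005 = 1.26119.

1.261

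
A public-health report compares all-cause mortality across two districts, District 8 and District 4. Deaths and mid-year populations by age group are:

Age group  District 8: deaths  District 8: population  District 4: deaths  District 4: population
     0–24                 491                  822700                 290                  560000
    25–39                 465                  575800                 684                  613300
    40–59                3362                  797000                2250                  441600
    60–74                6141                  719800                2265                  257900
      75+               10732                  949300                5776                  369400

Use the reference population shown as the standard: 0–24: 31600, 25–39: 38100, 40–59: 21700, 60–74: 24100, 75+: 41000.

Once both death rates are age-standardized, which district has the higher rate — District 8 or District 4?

Age-specific rates per 1000 for District 8: 0.597, 0.808, 4.218, 8.532, 11.305.
For District 4: 0.518, 1.115, 5.095, 8.782, 15.636.
Standard total = 156500; weights = 0.2019, 0.2435, 0.1387, 0.1540, 0.2620.
District 8: 0.2019×0.597 + 0.2435×0.808 + 0.1387×4.218 + 0.1540×8.532 + 0.2620×11.305 = 5.1776 per 1000.
District 4: 0.2019×0.518 + 0.2435×1.115 + 0.1387×5.095 + 0.1540×8.782 + 0.2620×15.636 = 6.5314 per 1000.
The crude rates (5.48 vs 5.02) would put District 8 higher, but that reflects its age composition; once standardized to a common age structure, District 4 has the higher underlying rate.

District 4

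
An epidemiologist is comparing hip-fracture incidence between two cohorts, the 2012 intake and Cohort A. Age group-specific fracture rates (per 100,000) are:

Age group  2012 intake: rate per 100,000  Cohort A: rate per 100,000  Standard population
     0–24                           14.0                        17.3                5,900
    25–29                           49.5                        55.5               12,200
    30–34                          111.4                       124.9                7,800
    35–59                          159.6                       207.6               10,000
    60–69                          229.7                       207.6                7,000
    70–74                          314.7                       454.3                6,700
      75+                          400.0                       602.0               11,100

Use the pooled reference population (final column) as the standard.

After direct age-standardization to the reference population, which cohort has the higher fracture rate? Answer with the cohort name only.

Cohort A

Standard total = 60,700; weights = 0.0972, 0.2010, 0.1285, 0.1647, 0.1153, 0.1104, 0.1829.
The 2012 intake: 0.0972×14.0 + 0.2010×49.5 + 0.1285×111.4 + 0.1647×159.6 + 0.1153×229.7 + 0.1104×314.7 + 0.1829×400.0 = 186.2901 per 100,000.
Cohort A: 0.0972×17.3 + 0.2010×55.5 + 0.1285×124.9 + 0.1647×207.6 + 0.1153×207.6 + 0.1104×454.3 + 0.1829×602.0 = 247.2586 per 100,000.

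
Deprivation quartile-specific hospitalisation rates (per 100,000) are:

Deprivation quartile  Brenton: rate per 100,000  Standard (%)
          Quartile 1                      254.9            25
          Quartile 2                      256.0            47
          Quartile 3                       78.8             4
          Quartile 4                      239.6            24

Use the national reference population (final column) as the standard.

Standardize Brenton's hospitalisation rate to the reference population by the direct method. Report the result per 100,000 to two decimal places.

244.70

Standard weights: 0.25, 0.47, 0.04, 0.24.
Standardized rate: 0.2500×254.9 + 0.4700×256.0 + 0.0400×78.8 + 0.2400×239.6 = 244.7010 per 100,000.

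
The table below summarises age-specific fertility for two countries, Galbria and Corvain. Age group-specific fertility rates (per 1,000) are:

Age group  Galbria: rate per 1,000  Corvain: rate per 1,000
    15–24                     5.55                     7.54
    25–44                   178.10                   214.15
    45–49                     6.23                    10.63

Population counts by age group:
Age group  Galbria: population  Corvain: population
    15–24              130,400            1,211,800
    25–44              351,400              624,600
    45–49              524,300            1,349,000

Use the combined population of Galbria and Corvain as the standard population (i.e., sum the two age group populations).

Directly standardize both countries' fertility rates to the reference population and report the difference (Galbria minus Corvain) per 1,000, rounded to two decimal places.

Combined standard total = 4,191,500; weights = 0.3202, 0.2329, 0.4469.
Galbria: 0.3202×5.55 + 0.2329×178.10 + 0.4469×6.23 = 46.0326 per 1,000.
Corvain: 0.3202×7.54 + 0.2329×214.15 + 0.4469×10.63 = 57.0306 per 1,000.
Difference = 46.0326 − 57.0306 = -10.9980.

-11.00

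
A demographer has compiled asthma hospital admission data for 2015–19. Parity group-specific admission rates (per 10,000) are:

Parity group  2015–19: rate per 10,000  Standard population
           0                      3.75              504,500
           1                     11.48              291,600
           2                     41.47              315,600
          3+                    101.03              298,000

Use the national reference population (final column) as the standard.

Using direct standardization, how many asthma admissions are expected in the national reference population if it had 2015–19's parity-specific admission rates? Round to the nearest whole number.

4843

Expected asthma admissions = Σ (standard pop × parity-specific rate ÷ 10,000)
= 504,500×3.75/10,000 + 291,600×11.48/10,000 + 315,600×41.47/10,000 + 298,000×101.03/10,000
= 189.19 + 334.76 + 1308.79 + 3010.69 = 4843.43.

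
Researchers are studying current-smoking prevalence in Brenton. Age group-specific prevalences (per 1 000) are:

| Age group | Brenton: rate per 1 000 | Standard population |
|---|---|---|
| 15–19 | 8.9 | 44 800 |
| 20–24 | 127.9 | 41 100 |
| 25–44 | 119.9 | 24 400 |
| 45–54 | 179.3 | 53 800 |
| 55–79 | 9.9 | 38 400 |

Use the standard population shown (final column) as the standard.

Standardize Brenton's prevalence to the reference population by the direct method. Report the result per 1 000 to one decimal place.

91.9

Standard total = 202 500; weights = 0.2212, 0.2030, 0.1205, 0.2657, 0.1896.
Standardized rate: 0.2212×8.9 + 0.2030×127.9 + 0.1205×119.9 + 0.2657×179.3 + 0.1896×9.9 = 91.8887 per 1 000.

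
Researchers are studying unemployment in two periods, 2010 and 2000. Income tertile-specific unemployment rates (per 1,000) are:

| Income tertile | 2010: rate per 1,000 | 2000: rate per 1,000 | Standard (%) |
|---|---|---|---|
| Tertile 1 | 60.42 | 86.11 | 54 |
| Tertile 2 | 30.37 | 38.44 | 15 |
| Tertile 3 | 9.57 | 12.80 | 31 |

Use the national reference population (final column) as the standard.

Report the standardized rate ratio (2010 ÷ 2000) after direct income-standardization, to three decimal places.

Standard weights: 0.54, 0.15, 0.31.
2010: 0.5400×60.42 + 0.1500×30.37 + 0.3100×9.57 = 40.1490 per 1,000.
2000: 0.5400×86.11 + 0.1500×38.44 + 0.3100×12.80 = 56.2334 per 1,000.
Ratio = 40.1490 ÷ 56.2334 = 0.71397.

0.714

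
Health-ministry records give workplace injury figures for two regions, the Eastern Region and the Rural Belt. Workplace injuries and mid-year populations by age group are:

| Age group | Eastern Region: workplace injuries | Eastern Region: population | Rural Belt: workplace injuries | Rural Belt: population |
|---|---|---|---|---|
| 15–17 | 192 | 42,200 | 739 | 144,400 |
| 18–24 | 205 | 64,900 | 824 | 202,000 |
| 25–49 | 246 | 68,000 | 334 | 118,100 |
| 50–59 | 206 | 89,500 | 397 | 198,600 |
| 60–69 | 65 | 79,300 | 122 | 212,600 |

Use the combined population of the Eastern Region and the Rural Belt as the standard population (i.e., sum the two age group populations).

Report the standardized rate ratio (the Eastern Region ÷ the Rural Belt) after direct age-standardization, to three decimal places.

Age-specific rates per 10,000 for the Eastern Region: 45.50, 31.59, 36.18, 23.02, 8.20.
For the Rural Belt: 51.18, 40.79, 28.28, 19.99, 5.74.
Combined standard total = 1,219,600; weights = 0.1530, 0.2188, 0.1526, 0.2362, 0.2393.
The Eastern Region: 0.1530×45.50 + 0.2188×31.59 + 0.1526×36.18 + 0.2362×23.02 + 0.2393×8.20 = 26.7929 per 10,000.
The Rural Belt: 0.1530×51.18 + 0.2188×40.79 + 0.1526×28.28 + 0.2362×19.99 + 0.2393×5.74 = 27.1682 per 10,000.
Ratio = 26.7929 ÷ 27.1682 = 0.98619.

0.986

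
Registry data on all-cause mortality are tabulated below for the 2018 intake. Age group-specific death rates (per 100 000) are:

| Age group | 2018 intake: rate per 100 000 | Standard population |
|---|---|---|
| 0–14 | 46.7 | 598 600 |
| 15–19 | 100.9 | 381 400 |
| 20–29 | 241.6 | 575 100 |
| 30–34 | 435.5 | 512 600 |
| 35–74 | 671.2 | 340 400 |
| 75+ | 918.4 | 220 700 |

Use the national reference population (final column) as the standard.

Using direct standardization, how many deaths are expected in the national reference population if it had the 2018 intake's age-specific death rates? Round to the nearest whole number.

Expected deaths = Σ (standard pop × age-specific rate ÷ 100 000)
= 598 600×46.7/100 000 + 381 400×100.9/100 000 + 575 100×241.6/100 000 + 512 600×435.5/100 000 + 340 400×671.2/100 000 + 220 700×918.4/100 000
= 279.55 + 384.83 + 1389.44 + 2232.37 + 2284.76 + 2026.91 = 8597.87.

8598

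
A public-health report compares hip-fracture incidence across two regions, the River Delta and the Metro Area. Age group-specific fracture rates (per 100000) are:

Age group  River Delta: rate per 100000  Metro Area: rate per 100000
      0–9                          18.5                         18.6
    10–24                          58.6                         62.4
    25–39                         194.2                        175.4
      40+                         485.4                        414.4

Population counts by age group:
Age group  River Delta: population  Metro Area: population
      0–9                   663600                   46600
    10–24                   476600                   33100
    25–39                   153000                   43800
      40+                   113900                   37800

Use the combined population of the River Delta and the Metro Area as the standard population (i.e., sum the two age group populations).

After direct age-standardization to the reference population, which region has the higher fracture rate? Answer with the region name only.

Combined standard total = 1568400; weights = 0.4528, 0.3250, 0.1255, 0.0967.
The River Delta: 0.4528×18.5 + 0.3250×58.6 + 0.1255×194.2 + 0.0967×485.4 = 98.7381 per 100000.
The Metro Area: 0.4528×18.6 + 0.3250×62.4 + 0.1255×175.4 + 0.0967×414.4 = 90.7920 per 100000.
The crude rates (88.98 vs 162.92) would put the Metro Area higher, but that reflects its age composition; once standardized to a common age structure, the River Delta has the higher underlying rate.

River Delta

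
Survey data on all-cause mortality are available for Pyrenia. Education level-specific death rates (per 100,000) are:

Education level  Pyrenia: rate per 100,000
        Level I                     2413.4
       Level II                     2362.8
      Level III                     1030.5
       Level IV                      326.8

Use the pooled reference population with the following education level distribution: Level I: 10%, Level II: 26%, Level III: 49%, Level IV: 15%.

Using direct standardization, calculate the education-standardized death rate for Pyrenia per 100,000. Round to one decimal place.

Standard weights: 0.10, 0.26, 0.49, 0.15.
Standardized rate: 0.1000×2413.4 + 0.2600×2362.8 + 0.4900×1030.5 + 0.1500×326.8 = 1409.6330 per 100,000.

1409.6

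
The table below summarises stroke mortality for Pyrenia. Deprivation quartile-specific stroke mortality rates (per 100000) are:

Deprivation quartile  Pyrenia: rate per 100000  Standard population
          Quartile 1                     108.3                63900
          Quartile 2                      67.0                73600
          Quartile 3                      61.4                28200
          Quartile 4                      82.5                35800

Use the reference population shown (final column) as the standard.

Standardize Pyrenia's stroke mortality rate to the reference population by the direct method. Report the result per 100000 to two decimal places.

Standard total = 201500; weights = 0.3171, 0.3653, 0.1400, 0.1777.
Standardized rate: 0.3171×108.3 + 0.3653×67.0 + 0.1400×61.4 + 0.1777×82.5 = 82.0672 per 100000.

82.07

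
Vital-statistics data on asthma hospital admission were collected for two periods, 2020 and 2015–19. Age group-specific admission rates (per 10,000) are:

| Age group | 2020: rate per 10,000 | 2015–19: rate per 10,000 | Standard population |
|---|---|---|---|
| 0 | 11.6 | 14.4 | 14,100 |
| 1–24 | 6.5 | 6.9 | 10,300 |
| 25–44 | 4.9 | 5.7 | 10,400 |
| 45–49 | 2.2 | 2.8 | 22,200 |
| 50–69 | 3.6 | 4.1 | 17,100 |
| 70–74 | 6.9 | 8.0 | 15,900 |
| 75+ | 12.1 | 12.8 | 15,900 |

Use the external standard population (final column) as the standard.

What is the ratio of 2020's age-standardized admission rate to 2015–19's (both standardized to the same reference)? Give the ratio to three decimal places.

0.871

Standard total = 105,900; weights = 0.1331, 0.0973, 0.0982, 0.2096, 0.1615, 0.1501, 0.1501.
2020: 0.1331×11.6 + 0.0973×6.5 + 0.0982×4.9 + 0.2096×2.2 + 0.1615×3.6 + 0.1501×6.9 + 0.1501×12.1 = 6.5531 per 10,000.
2015–19: 0.1331×14.4 + 0.0973×6.9 + 0.0982×5.7 + 0.2096×2.8 + 0.1615×4.1 + 0.1501×8.0 + 0.1501×12.8 = 7.5201 per 10,000.
Ratio = 6.5531 ÷ 7.5201 = 0.87141.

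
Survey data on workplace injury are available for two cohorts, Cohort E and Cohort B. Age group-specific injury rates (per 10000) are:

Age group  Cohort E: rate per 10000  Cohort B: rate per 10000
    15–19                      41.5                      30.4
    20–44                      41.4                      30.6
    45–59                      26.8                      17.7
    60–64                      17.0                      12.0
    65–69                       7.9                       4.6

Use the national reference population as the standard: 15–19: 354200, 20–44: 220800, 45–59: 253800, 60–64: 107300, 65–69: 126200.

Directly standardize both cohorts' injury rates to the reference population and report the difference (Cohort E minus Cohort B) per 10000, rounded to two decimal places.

Standard total = 1062300; weights = 0.3334, 0.2079, 0.2389, 0.1010, 0.1188.
Cohort E: 0.3334×41.5 + 0.2079×41.4 + 0.2389×26.8 + 0.1010×17.0 + 0.1188×7.9 = 31.5008 per 10000.
Cohort B: 0.3334×30.4 + 0.2079×30.6 + 0.2389×17.7 + 0.1010×12.0 + 0.1188×4.6 = 22.4838 per 10000.
Difference = 31.5008 − 22.4838 = 9.0170.

9.02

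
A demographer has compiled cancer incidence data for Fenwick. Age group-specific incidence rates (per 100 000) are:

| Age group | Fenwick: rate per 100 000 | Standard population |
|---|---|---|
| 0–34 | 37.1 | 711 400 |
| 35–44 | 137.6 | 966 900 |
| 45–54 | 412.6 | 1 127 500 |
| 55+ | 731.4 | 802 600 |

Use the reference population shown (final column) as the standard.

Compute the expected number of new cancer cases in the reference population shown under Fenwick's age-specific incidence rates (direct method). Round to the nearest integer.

12117

Expected new cancer cases = Σ (standard pop × age-specific rate ÷ 100 000)
= 711 400×37.1/100 000 + 966 900×137.6/100 000 + 1 127 500×412.6/100 000 + 802 600×731.4/100 000
= 263.93 + 1330.45 + 4652.06 + 5870.22 = 12116.67.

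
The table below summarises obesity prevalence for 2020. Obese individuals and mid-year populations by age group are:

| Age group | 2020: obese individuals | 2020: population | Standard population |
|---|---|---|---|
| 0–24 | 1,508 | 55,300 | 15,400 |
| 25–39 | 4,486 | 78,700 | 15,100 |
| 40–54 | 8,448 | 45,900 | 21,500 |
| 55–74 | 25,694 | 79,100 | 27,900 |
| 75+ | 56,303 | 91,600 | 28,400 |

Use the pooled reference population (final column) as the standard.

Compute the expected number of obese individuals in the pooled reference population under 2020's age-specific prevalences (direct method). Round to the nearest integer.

Age-specific rates per 1,000 for 2020: 27.269, 57.001, 184.052, 324.829, 614.662.
Expected obese individuals = Σ (standard pop × age-specific rate ÷ 1,000)
= 15,400×27.269/1,000 + 15,100×57.001/1,000 + 21,500×184.052/1,000 + 27,900×324.829/1,000 + 28,400×614.662/1,000
= 419.95 + 860.72 + 3957.12 + 9062.74 + 17456.39 = 31756.92.

31757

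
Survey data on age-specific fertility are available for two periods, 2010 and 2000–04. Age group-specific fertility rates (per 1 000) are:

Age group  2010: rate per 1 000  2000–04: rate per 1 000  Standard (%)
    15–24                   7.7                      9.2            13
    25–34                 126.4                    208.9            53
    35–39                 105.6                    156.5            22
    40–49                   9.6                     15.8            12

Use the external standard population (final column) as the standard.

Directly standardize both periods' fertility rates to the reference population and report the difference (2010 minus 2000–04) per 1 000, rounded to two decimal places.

Standard weights: 0.13, 0.53, 0.22, 0.12.
2010: 0.1300×7.7 + 0.5300×126.4 + 0.2200×105.6 + 0.1200×9.6 = 92.3770 per 1 000.
2000–04: 0.1300×9.2 + 0.5300×208.9 + 0.2200×156.5 + 0.1200×15.8 = 148.2390 per 1 000.
Difference = 92.3770 − 148.2390 = -55.8620.

-55.86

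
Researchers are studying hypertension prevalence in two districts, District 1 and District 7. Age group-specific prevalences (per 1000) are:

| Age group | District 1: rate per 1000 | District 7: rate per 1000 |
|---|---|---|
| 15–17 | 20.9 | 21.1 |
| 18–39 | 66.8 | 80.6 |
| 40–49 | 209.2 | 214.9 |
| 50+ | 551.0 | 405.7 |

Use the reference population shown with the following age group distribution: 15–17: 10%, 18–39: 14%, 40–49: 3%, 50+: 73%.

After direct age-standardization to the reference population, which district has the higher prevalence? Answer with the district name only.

Standard weights: 0.10, 0.14, 0.03, 0.73.
District 1: 0.1000×20.9 + 0.1400×66.8 + 0.0300×209.2 + 0.7300×551.0 = 419.9480 per 1000.
District 7: 0.1000×21.1 + 0.1400×80.6 + 0.0300×214.9 + 0.7300×405.7 = 316.0020 per 1000.

District 1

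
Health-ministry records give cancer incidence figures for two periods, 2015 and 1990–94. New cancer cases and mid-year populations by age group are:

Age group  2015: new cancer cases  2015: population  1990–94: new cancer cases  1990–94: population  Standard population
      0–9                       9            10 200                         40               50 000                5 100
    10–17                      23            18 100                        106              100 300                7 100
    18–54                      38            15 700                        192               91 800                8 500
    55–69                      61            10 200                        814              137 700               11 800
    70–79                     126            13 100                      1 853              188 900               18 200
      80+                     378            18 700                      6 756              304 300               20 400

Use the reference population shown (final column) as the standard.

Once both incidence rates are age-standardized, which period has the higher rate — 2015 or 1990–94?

1990–94

Age-specific rates per 100 000 for 2015: 88.24, 127.07, 242.04, 598.04, 961.83, 2021.39.
For 1990–94: 80.00, 105.68, 209.15, 591.14, 980.94, 2220.18.
Standard total = 71 100; weights = 0.0717, 0.0999, 0.1195, 0.1660, 0.2560, 0.2869.
2015: 0.0717×88.24 + 0.0999×127.07 + 0.1195×242.04 + 0.1660×598.04 + 0.2560×961.83 + 0.2869×2021.39 = 973.3911 per 100 000.
1990–94: 0.0717×80.00 + 0.0999×105.68 + 0.1195×209.15 + 0.1660×591.14 + 0.2560×980.94 + 0.2869×2220.18 = 1027.5155 per 100 000.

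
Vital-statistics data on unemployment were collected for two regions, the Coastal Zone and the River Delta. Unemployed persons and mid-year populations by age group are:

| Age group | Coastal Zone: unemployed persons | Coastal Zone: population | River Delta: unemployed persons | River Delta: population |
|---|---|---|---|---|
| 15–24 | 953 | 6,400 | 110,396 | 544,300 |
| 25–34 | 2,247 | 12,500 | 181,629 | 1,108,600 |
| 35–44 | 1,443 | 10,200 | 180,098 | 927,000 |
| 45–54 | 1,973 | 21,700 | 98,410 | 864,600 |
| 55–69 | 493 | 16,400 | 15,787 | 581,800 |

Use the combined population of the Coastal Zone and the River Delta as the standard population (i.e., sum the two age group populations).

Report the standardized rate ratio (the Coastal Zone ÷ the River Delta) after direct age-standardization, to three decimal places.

0.866

Age-specific rates per 1,000 for the Coastal Zone: 148.906, 179.760, 141.471, 90.922, 30.061.
For the River Delta: 202.822, 163.836, 194.280, 113.821, 27.135.
Combined standard total = 4,093,500; weights = 0.1345, 0.2739, 0.2289, 0.2165, 0.1461.
The Coastal Zone: 0.1345×148.906 + 0.2739×179.760 + 0.2289×141.471 + 0.2165×90.922 + 0.1461×30.061 = 125.7321 per 1,000.
The River Delta: 0.1345×202.822 + 0.2739×163.836 + 0.2289×194.280 + 0.2165×113.821 + 0.1461×27.135 = 145.2455 per 1,000.
Ratio = 125.7321 ÷ 145.2455 = 0.86565.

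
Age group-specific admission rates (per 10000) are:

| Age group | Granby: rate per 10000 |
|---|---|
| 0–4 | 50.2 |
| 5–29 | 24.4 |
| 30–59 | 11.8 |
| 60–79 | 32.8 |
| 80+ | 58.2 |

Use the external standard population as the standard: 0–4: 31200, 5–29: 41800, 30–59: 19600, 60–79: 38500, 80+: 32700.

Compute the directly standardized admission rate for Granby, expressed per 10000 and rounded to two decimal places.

36.53

Standard total = 163800; weights = 0.1905, 0.2552, 0.1197, 0.2350, 0.1996.
Standardized rate: 0.1905×50.2 + 0.2552×24.4 + 0.1197×11.8 + 0.2350×32.8 + 0.1996×58.2 = 36.5286 per 10000.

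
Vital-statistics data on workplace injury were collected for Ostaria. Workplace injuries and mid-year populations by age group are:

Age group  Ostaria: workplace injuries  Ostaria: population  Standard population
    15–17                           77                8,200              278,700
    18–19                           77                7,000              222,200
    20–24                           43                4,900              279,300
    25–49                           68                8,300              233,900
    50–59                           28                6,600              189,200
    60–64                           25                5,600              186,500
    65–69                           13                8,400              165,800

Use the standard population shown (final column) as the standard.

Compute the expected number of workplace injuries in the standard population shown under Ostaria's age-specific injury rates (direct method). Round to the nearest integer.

11320

Age-specific rates per 10,000 for Ostaria: 93.90, 110.00, 87.76, 81.93, 42.42, 44.64, 15.48.
Expected workplace injuries = Σ (standard pop × age-specific rate ÷ 10,000)
= 278,700×93.90/10,000 + 222,200×110.00/10,000 + 279,300×87.76/10,000 + 233,900×81.93/10,000 + 189,200×42.42/10,000 + 186,500×44.64/10,000 + 165,800×15.48/10,000
= 2617.06 + 2444.20 + 2451.00 + 1916.29 + 802.67 + 832.59 + 256.60 = 11320.40.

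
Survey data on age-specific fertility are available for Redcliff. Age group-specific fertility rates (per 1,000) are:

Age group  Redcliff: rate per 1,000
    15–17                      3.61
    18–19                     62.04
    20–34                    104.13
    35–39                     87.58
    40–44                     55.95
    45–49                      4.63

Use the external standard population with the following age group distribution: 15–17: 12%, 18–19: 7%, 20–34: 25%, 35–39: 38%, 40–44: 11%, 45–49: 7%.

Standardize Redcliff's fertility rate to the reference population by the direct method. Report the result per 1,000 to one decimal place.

Standard weights: 0.12, 0.07, 0.25, 0.38, 0.11, 0.07.
Standardized rate: 0.1200×3.61 + 0.0700×62.04 + 0.2500×104.13 + 0.3800×87.58 + 0.1100×55.95 + 0.0700×4.63 = 70.5675 per 1,000.

70.6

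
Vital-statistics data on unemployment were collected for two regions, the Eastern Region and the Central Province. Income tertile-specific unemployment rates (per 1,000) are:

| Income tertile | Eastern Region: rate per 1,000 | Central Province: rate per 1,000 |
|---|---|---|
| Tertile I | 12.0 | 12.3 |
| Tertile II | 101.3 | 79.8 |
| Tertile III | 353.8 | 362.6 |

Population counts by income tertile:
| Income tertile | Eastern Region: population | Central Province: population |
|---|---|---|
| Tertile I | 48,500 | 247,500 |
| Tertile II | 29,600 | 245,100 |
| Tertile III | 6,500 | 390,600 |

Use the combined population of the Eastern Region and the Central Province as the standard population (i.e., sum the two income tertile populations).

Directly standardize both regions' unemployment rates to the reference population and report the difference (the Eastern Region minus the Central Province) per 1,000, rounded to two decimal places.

2.40

Combined standard total = 967,800; weights = 0.3058, 0.2838, 0.4103.
The Eastern Region: 0.3058×12.0 + 0.2838×101.3 + 0.4103×353.8 = 177.5915 per 1,000.
The Central Province: 0.3058×12.3 + 0.2838×79.8 + 0.4103×362.6 = 175.1915 per 1,000.
Difference = 177.5915 − 175.1915 = 2.4001.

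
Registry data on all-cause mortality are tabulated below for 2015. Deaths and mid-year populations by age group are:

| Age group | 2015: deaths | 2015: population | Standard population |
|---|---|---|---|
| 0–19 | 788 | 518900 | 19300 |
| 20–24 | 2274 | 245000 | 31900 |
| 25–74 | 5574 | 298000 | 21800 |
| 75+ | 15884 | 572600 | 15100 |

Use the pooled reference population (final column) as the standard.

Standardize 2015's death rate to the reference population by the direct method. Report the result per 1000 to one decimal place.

Age-specific rates per 1000 for 2015: 1.519, 9.282, 18.705, 27.740.
Standard total = 88100; weights = 0.2191, 0.3621, 0.2474, 0.1714.
Standardized rate: 0.2191×1.519 + 0.3621×9.282 + 0.2474×18.705 + 0.1714×27.740 = 13.0764 per 1000.

13.1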